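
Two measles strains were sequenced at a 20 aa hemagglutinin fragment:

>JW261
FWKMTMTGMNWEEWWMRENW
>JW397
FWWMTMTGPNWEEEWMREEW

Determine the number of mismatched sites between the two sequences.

Mismatches occur at site 3 (K/W), site 9 (M/P), site 14 (W/E), site 19 (N/E).
That gives 4 mismatches out of 20 aligned sites, so the Hamming distance is 4.

4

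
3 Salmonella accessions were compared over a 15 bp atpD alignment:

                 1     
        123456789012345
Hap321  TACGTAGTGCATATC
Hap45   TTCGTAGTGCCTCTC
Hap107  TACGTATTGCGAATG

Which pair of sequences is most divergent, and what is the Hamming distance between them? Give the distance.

Pairwise Hamming distances:
  Hap321 vs Hap45: 3
  Hap321 vs Hap107: 4
  Hap45 vs Hap107: 6
The largest is 6, between Hap45 and Hap107.

6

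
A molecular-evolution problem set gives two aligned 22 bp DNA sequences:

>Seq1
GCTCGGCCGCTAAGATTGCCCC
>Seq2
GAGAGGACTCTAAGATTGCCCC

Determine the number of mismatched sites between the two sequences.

Mismatches occur at site 2 (C→A), site 3 (T→G), site 4 (C→A), site 7 (C→A), site 9 (G→T).
That gives 5 mismatches out of 22 aligned sites, so the Hamming distance is 5.

5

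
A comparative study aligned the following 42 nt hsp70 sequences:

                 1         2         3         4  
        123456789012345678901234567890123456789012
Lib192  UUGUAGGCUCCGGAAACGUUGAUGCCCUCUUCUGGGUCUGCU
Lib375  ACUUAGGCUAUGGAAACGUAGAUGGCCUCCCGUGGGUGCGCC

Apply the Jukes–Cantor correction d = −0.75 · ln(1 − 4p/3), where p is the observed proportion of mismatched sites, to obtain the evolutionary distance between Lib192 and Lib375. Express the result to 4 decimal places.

Mismatches occur at site 1 (U↔A), site 2 (U↔C), site 3 (G↔U), site 10 (C↔A), site 11 (C↔U), site 20 (U↔A), site 25 (C↔G), site 30 (U↔C), site 31 (U↔C), site 32 (C↔G), site 38 (C↔G), site 39 (U↔C), site 42 (U↔C).
p = 13/42 = 0.309524.
d = −0.75 · ln(1 − (4/3)·0.309524) = −0.75 · ln(0.587301) = −0.75 · (-0.532218) = 0.3992.

0.3992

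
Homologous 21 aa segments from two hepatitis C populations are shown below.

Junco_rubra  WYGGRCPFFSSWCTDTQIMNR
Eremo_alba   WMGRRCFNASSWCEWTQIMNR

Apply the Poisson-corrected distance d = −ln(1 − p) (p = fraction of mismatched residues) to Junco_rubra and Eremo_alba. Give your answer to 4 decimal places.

0.4055

Mismatches occur at site 2 (Y↔M), site 4 (G↔R), site 7 (P↔F), site 8 (F↔N), site 9 (F↔A), site 14 (T↔E), site 15 (D↔W).
p = 7/21 = 0.333333.
d = −ln(1 − 0.333333) = −ln(0.666667) = 0.4055.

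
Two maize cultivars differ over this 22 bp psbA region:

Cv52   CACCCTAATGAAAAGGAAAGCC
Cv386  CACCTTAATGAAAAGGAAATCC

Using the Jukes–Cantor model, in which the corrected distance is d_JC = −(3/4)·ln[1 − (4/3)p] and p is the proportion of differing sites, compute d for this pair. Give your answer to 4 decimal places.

0.0969

The sequences differ at positions 5 (C/T), 20 (G/T).
p = 2/22 = 0.090909.
d = −0.75 · ln(1 − (4/3)·0.090909) = −0.75 · ln(0.878788) = −0.75 · (-0.129212) = 0.0969.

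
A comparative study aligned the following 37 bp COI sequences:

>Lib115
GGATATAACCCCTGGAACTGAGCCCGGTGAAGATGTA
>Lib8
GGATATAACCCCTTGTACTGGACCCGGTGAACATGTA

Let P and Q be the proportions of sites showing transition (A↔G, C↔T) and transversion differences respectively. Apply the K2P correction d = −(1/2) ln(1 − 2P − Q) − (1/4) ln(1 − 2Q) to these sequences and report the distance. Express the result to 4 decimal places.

Mismatches occur at site 14 (G↔T, transversion), site 16 (A↔T, transversion), site 21 (A↔G, transition), site 22 (G↔A, transition), site 32 (G↔C, transversion).
Of the 5 differences, 2 transitions and 3 transversions over 37 sites: P = 2/37 = 0.054054, Q = 3/37 = 0.081081.
d = −0.5·ln(0.810811) − 0.25·ln(0.837838) = −0.5·(-0.209720) − 0.25·(-0.176931) = 0.1491.

0.1491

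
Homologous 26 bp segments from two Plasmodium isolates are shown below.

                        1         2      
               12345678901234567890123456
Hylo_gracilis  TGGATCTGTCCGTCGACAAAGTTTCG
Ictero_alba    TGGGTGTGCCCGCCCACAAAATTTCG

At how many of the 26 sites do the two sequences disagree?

Mismatches occur at site 4 (A/G), site 6 (C/G), site 9 (T/C), site 13 (T/C), site 15 (G/C), site 21 (G/A).
That gives 6 mismatches out of 26 aligned sites, so the Hamming distance is 6.

6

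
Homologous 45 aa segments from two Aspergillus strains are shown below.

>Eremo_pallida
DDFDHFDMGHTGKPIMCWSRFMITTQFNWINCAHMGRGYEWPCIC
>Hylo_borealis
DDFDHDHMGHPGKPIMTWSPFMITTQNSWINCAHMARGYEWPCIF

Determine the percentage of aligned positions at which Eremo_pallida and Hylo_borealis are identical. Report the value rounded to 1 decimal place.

Mismatches occur at site 6 (F→D), site 7 (D→H), site 11 (T→P), site 17 (C→T), site 20 (R→P), site 27 (F→N), site 28 (N→S), site 36 (G→A), site 45 (C→F).
36 of the 45 sites match, so the percent identity is 36/45 × 100 = 80.0%.

80.0%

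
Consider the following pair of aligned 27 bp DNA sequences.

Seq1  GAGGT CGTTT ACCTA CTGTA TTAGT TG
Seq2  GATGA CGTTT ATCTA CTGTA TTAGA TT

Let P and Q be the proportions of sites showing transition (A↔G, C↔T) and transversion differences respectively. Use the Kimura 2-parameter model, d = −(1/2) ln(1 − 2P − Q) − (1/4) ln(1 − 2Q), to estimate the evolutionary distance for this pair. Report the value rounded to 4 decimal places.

0.2135

Differing sites — 3:G/T (Tv); 5:T/A (Tv); 12:C/T (Ti); 25:T/A (Tv); 27:G/T (Tv).
Of the 5 differences, 1 transition and 4 transversions over 27 sites: P = 1/27 = 0.037037, Q = 4/27 = 0.148148.
d = −0.5·ln(0.777778) − 0.25·ln(0.703704) = −0.5·(-0.251314) − 0.25·(-0.351397) = 0.2135.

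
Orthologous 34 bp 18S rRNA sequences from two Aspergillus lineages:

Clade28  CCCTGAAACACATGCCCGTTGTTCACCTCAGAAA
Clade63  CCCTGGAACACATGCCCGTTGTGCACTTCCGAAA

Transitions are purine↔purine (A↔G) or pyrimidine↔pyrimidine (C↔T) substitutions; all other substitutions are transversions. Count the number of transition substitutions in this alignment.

Differing sites — 6:A/G (Ti); 23:T/G (Tv); 27:C/T (Ti); 30:A/C (Tv).
Of the 4 differences, 2 transitions and 2 transversions, so the answer is 2.

2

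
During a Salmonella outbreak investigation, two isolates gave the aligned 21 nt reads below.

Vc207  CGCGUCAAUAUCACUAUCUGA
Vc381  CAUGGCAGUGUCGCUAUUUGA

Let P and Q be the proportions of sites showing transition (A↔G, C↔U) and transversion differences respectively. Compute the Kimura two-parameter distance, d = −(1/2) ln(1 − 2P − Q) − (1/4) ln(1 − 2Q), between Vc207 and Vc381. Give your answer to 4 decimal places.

Differing sites — 2:G/A (Ti); 3:C/U (Ti); 5:U/G (Tv); 8:A/G (Ti); 10:A/G (Ti); 13:A/G (Ti); 18:C/U (Ti).
Of the 7 differences, 6 transitions and 1 transversion over 21 sites: P = 6/21 = 0.285714, Q = 1/21 = 0.047619.
d = −0.5·ln(0.380953) − 0.25·ln(0.904762) = −0.5·(-0.965079) − 0.25·(-0.100083) = 0.5076.

0.5076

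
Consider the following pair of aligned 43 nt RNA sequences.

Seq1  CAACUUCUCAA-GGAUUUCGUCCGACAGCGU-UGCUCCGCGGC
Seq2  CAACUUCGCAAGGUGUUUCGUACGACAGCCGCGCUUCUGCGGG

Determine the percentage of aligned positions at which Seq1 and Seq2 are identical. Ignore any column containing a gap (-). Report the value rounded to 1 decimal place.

Excluding the 2 gap columns leaves 41 comparable sites.
The sequences differ at positions 8 (U/G), 14 (G/U), 15 (A/G), 22 (C/A), 30 (G/C), 31 (U/G), 33 (U/G), 34 (G/C), 35 (C/U), 38 (C/U), 43 (C/G).
30 of the 41 comparable sites match, so the percent identity is 30/41 × 100 = 73.2%.

73.2%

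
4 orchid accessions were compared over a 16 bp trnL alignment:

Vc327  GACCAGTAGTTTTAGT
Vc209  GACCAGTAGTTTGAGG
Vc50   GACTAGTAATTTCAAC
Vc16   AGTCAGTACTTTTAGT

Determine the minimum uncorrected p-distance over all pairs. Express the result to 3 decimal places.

0.125

Pairwise Hamming distances:
  Vc327 vs Vc209: 2
  Vc327 vs Vc50: 5
  Vc327 vs Vc16: 4
  Vc209 vs Vc50: 5
  Vc209 vs Vc16: 6
  Vc50 vs Vc16: 8
The smallest is 2 mismatches, between Vc327 and Vc209; p = 2/16 = 0.125.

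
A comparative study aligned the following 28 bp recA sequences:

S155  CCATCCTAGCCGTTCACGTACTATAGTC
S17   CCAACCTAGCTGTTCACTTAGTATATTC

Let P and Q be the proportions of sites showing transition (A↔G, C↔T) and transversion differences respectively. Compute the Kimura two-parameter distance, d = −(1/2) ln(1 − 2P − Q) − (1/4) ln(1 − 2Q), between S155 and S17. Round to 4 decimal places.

Mismatches occur at site 4 (T↔A, transversion), site 11 (C↔T, transition), site 18 (G↔T, transversion), site 21 (C↔G, transversion), site 26 (G↔T, transversion).
Of the 5 differences, 1 transition and 4 transversions over 28 sites: P = 1/28 = 0.035714, Q = 4/28 = 0.142857.
d = −0.5·ln(0.785715) − 0.25·ln(0.714286) = −0.5·(-0.241161) − 0.25·(-0.336472) = 0.2047.

0.2047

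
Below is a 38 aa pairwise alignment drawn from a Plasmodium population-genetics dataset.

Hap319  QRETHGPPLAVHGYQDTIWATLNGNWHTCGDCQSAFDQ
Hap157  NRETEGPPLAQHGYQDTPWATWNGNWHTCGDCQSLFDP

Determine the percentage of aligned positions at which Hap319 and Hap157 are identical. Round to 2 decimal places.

The sequences differ at positions 1 (Q/N), 5 (H/E), 11 (V/Q), 18 (I/P), 22 (L/W), 35 (A/L), 38 (Q/P).
31 of the 38 sites match, so the percent identity is 31/38 × 100 = 81.58%.

81.58%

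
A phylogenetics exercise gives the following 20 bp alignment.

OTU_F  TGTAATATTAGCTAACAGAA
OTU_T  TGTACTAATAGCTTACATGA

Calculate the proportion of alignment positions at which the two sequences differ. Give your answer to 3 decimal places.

Mismatches occur at site 5 (A↔C), site 8 (T↔A), site 14 (A↔T), site 18 (G↔T), site 19 (A↔G).
There are 5 differences over 20 sites, so p = 5/20 = 0.250.

0.250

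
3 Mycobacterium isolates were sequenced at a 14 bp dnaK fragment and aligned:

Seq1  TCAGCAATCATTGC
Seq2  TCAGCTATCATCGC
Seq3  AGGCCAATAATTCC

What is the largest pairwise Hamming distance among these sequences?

8

Pairwise Hamming distances:
  Seq1 vs Seq2: 2
  Seq1 vs Seq3: 6
  Seq2 vs Seq3: 8
The largest is 8, between Seq2 and Seq3.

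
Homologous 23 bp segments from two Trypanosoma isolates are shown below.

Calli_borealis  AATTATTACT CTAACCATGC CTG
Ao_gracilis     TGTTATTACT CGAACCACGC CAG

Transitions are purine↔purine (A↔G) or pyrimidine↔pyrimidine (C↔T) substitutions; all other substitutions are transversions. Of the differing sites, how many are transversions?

3

Differing sites — 1:A/T (Tv); 2:A/G (Ti); 12:T/G (Tv); 18:T/C (Ti); 22:T/A (Tv).
Of the 5 differences, 2 transitions and 3 transversions, so the answer is 3.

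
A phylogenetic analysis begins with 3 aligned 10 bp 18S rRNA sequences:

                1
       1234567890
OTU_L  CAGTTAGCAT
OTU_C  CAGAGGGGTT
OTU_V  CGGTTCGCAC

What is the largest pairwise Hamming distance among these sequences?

7

Pairwise Hamming distances:
  OTU_L vs OTU_C: 5
  OTU_L vs OTU_V: 3
  OTU_C vs OTU_V: 7
The largest is 7, between OTU_C and OTU_V.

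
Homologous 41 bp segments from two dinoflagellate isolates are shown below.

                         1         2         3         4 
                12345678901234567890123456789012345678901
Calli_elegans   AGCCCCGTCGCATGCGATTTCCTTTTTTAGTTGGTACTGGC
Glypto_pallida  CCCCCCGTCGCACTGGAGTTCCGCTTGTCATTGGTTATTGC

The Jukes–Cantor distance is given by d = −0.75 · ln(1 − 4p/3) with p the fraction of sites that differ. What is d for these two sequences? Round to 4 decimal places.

Differing sites — 1:A/C; 2:G/C; 13:T/C; 14:G/T; 15:C/G; 18:T/G; 23:T/G; 24:T/C; 27:T/G; 29:A/C; 30:G/A; 36:A/T; 37:C/A; 39:G/T.
p = 14/41 = 0.341463.
d = −0.75 · ln(1 − (4/3)·0.341463) = −0.75 · ln(0.544716) = −0.75 · (-0.607491) = 0.4556.

0.4556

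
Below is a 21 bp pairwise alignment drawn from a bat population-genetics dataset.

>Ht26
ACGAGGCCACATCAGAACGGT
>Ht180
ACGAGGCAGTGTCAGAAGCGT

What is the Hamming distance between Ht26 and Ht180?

6

Mismatches occur at site 8 (C↔A), site 9 (A↔G), site 10 (C↔T), site 11 (A↔G), site 18 (C↔G), site 19 (G↔C).
That gives 6 mismatches out of 21 aligned sites, so the Hamming distance is 6.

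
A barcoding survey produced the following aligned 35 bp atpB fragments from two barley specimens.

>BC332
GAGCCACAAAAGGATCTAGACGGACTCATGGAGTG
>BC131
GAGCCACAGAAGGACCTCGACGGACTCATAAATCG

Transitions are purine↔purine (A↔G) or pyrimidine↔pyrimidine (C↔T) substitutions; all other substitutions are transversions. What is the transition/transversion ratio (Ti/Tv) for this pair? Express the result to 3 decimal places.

2.500

Mismatches occur at site 9 (A/G, transition), site 15 (T/C, transition), site 18 (A/C, transversion), site 30 (G/A, transition), site 31 (G/A, transition), site 33 (G/T, transversion), site 34 (T/C, transition).
Of the 7 differences, 5 transitions and 2 transversions, so Ti/Tv = 5/2 = 2.500.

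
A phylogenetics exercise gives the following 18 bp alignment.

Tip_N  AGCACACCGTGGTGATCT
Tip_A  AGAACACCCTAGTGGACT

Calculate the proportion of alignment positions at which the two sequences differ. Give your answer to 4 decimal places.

0.2778

The sequences differ at positions 3 (C/A), 9 (G/C), 11 (G/A), 15 (A/G), 16 (T/A).
There are 5 differences over 18 sites, so p = 5/18 = 0.2778.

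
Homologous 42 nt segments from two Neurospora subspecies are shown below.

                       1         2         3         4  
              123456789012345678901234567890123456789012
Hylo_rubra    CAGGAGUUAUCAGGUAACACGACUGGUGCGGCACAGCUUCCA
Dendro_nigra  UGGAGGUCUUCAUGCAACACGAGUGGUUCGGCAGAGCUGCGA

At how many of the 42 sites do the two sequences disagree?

13

Differing sites — 1:C/U; 2:A/G; 4:G/A; 5:A/G; 8:U/C; 9:A/U; 13:G/U; 15:U/C; 23:C/G; 28:G/U; 34:C/G; 39:U/G; 41:C/G.
That gives 13 mismatches out of 42 aligned sites, so the Hamming distance is 13.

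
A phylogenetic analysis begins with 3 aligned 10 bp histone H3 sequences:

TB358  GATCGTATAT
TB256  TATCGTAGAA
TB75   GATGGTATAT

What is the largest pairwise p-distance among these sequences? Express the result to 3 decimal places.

0.400

Pairwise Hamming distances:
  TB358 vs TB256: 3
  TB358 vs TB75: 1
  TB256 vs TB75: 4
The largest is 4 mismatches, between TB256 and TB75; p = 4/10 = 0.400.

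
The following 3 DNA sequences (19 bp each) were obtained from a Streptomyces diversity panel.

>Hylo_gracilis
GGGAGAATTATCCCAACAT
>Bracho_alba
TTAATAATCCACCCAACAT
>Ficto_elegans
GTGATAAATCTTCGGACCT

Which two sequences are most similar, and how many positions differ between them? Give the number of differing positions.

7

Pairwise Hamming distances:
  Hylo_gracilis vs Bracho_alba: 7
  Hylo_gracilis vs Ficto_elegans: 8
  Bracho_alba vs Ficto_elegans: 9
The smallest is 7, between Hylo_gracilis and Bracho_alba.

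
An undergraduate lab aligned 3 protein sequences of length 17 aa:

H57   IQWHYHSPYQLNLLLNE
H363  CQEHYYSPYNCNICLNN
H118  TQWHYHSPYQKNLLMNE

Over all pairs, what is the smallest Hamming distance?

3

Pairwise Hamming distances:
  H57 vs H363: 8
  H57 vs H118: 3
  H363 vs H118: 9
The smallest is 3, between H57 and H118.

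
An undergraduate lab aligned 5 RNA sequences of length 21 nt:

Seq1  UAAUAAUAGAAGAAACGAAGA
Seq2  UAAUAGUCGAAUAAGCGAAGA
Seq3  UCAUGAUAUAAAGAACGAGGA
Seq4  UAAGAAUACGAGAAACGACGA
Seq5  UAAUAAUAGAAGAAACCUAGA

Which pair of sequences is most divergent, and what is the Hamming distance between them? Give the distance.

9

Pairwise Hamming distances:
  Seq1 vs Seq2: 4
  Seq1 vs Seq3: 6
  Seq1 vs Seq4: 4
  Seq1 vs Seq5: 2
  Seq2 vs Seq3: 9
  Seq2 vs Seq4: 8
  Seq2 vs Seq5: 6
  Seq3 vs Seq4: 8
  Seq3 vs Seq5: 8
  Seq4 vs Seq5: 6
The largest is 9, between Seq2 and Seq3.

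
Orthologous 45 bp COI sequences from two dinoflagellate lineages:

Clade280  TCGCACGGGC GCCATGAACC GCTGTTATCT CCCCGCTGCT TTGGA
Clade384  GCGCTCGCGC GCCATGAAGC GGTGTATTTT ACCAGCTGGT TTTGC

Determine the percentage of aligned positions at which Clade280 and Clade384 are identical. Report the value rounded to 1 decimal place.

The sequences differ at positions 1 (T/G), 5 (A/T), 8 (G/C), 19 (C/G), 22 (C/G), 26 (T/A), 27 (A/T), 29 (C/T), 31 (C/A), 34 (C/A), 39 (C/G), 43 (G/T), 45 (A/C).
32 of the 45 sites match, so the percent identity is 32/45 × 100 = 71.1%.

71.1%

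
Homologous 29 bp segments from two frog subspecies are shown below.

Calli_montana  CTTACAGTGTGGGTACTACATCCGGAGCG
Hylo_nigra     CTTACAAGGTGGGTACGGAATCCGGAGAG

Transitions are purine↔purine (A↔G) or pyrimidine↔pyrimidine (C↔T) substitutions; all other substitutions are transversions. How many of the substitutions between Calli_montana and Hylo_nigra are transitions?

2

Differing sites — 7:G/A (Ti); 8:T/G (Tv); 17:T/G (Tv); 18:A/G (Ti); 19:C/A (Tv); 28:C/A (Tv).
Of the 6 differences, 2 transitions and 4 transversions, so the answer is 2.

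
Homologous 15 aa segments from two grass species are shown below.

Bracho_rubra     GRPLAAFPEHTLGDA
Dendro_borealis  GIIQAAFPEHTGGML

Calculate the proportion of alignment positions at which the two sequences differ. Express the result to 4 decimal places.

Mismatches occur at site 2 (R/I), site 3 (P/I), site 4 (L/Q), site 12 (L/G), site 14 (D/M), site 15 (A/L).
There are 6 differences over 15 sites, so p = 6/15 = 0.4000.

0.4000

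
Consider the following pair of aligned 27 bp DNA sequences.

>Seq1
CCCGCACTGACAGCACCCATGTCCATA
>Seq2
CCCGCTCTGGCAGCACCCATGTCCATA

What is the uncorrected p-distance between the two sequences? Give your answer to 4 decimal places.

0.0741

Differing sites — 6:A/T; 10:A/G.
There are 2 differences over 27 sites, so p = 2/27 = 0.0741.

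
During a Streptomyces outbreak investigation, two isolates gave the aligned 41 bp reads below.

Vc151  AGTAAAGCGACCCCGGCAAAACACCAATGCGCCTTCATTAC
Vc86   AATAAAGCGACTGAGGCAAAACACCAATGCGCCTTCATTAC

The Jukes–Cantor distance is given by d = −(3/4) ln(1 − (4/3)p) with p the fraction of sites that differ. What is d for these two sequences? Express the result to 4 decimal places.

Mismatches occur at site 2 (G↔A), site 12 (C↔T), site 13 (C↔G), site 14 (C↔A).
p = 4/41 = 0.097561.
d = −0.75 · ln(1 − (4/3)·0.097561) = −0.75 · ln(0.869919) = −0.75 · (-0.139355) = 0.1045.

0.1045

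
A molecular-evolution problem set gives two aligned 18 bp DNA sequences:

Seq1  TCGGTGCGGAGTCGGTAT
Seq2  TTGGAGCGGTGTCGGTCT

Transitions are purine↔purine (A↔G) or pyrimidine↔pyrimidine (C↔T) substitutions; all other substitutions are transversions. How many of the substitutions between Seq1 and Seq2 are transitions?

Differing sites — 2:C/T (Ti); 5:T/A (Tv); 10:A/T (Tv); 17:A/C (Tv).
Of the 4 differences, 1 transition and 3 transversions, so the answer is 1.

1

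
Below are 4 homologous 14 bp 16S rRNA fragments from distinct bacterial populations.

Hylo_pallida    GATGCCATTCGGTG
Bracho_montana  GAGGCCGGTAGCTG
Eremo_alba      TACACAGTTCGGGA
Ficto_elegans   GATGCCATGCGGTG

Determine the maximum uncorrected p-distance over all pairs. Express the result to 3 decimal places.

Pairwise Hamming distances:
  Hylo_pallida vs Bracho_montana: 5
  Hylo_pallida vs Eremo_alba: 7
  Hylo_pallida vs Ficto_elegans: 1
  Bracho_montana vs Eremo_alba: 9
  Bracho_montana vs Ficto_elegans: 6
  Eremo_alba vs Ficto_elegans: 8
The largest is 9 mismatches, between Bracho_montana and Eremo_alba; p = 9/14 = 0.643.

0.643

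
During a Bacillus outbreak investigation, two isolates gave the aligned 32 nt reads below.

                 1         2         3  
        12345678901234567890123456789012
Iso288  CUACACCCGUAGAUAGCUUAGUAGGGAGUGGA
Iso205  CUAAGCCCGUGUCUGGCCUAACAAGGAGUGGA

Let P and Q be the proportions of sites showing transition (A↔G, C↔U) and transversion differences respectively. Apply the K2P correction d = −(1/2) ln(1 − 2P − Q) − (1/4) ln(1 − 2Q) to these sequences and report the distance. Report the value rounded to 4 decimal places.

Differing sites — 4:C/A (Tv); 5:A/G (Ti); 11:A/G (Ti); 12:G/U (Tv); 13:A/C (Tv); 15:A/G (Ti); 18:U/C (Ti); 21:G/A (Ti); 22:U/C (Ti); 24:G/A (Ti).
Of the 10 differences, 7 transitions and 3 transversions over 32 sites: P = 7/32 = 0.218750, Q = 3/32 = 0.093750.
d = −0.5·ln(0.468750) − 0.25·ln(0.812500) = −0.5·(-0.757686) − 0.25·(-0.207639) = 0.4308.

0.4308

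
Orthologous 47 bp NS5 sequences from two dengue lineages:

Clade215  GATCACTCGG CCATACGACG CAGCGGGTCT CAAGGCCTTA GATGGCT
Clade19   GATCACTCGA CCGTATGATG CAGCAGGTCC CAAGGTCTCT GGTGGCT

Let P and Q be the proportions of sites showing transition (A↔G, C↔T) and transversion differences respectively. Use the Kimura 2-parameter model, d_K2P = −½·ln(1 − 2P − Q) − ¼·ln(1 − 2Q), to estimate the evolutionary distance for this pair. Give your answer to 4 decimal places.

Mismatches occur at site 10 (G↔A, transition), site 13 (A↔G, transition), site 16 (C↔T, transition), site 19 (C↔T, transition), site 25 (G↔A, transition), site 30 (T↔C, transition), site 36 (C↔T, transition), site 39 (T↔C, transition), site 40 (A↔T, transversion), site 42 (A↔G, transition).
Of the 10 differences, 9 transitions and 1 transversion over 47 sites: P = 9/47 = 0.191489, Q = 1/47 = 0.021277.
d = −0.5·ln(0.595745) − 0.25·ln(0.957446) = −0.5·(-0.517943) − 0.25·(-0.043486) = 0.2698.

0.2698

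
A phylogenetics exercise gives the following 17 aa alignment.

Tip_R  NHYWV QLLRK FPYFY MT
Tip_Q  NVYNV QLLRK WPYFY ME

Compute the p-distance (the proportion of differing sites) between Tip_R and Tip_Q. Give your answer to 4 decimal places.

0.2353

Mismatches occur at site 2 (H/V), site 4 (W/N), site 11 (F/W), site 17 (T/E).
There are 4 differences over 17 sites, so p = 4/17 = 0.2353.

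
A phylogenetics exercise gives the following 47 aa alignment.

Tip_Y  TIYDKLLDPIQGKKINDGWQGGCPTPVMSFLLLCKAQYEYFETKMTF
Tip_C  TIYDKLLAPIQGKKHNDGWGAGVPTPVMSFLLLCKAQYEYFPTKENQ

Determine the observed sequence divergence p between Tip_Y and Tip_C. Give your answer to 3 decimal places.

The sequences differ at positions 8 (D/A), 15 (I/H), 20 (Q/G), 21 (G/A), 23 (C/V), 42 (E/P), 45 (M/E), 46 (T/N), 47 (F/Q).
There are 9 differences over 47 sites, so p = 9/47 = 0.191.

0.191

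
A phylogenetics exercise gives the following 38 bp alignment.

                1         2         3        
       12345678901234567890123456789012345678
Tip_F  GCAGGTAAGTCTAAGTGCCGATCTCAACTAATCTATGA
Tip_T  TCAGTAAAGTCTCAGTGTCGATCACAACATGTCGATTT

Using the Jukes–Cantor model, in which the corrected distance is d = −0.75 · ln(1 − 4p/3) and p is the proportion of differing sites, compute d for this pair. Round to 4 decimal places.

Mismatches occur at site 1 (G→T), site 5 (G→T), site 6 (T→A), site 13 (A→C), site 18 (C→T), site 24 (T→A), site 29 (T→A), site 30 (A→T), site 31 (A→G), site 34 (T→G), site 37 (G→T), site 38 (A→T).
p = 12/38 = 0.315789.
d = −0.75 · ln(1 − (4/3)·0.315789) = −0.75 · ln(0.578948) = −0.75 · (-0.546543) = 0.4099.

0.4099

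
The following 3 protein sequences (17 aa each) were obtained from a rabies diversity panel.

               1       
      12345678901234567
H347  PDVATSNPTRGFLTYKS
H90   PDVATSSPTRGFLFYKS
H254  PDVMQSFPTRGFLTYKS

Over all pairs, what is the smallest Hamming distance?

2

Pairwise Hamming distances:
  H347 vs H90: 2
  H347 vs H254: 3
  H90 vs H254: 4
The smallest is 2, between H347 and H90.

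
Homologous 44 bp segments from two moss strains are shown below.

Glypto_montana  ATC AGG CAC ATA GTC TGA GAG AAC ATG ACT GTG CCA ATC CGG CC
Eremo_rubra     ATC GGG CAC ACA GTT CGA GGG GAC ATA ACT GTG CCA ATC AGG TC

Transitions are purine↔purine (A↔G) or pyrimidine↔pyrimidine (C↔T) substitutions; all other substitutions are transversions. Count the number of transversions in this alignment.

1

The sequences differ at positions 4 (A/G, transition), 11 (T/C, transition), 15 (C/T, transition), 16 (T/C, transition), 20 (A/G, transition), 22 (A/G, transition), 27 (G/A, transition), 40 (C/A, transversion), 43 (C/T, transition).
Of the 9 differences, 8 transitions and 1 transversion, so the answer is 1.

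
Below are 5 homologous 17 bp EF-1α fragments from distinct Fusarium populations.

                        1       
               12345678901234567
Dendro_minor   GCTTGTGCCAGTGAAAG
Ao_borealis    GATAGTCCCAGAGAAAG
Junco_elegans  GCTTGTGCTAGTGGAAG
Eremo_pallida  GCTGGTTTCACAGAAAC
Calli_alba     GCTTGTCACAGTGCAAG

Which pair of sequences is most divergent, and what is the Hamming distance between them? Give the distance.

8

Pairwise Hamming distances:
  Dendro_minor vs Ao_borealis: 4
  Dendro_minor vs Junco_elegans: 2
  Dendro_minor vs Eremo_pallida: 6
  Dendro_minor vs Calli_alba: 3
  Ao_borealis vs Junco_elegans: 6
  Ao_borealis vs Eremo_pallida: 6
  Ao_borealis vs Calli_alba: 5
  Junco_elegans vs Eremo_pallida: 8
  Junco_elegans vs Calli_alba: 4
  Eremo_pallida vs Calli_alba: 7
The largest is 8, between Junco_elegans and Eremo_pallida.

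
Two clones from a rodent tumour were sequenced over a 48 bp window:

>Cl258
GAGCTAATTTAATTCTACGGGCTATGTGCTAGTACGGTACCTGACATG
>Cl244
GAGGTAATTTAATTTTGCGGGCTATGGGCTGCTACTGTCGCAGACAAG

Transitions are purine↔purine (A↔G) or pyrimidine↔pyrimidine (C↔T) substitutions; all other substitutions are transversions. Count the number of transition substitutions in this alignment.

3

Mismatches occur at site 4 (C/G, transversion), site 15 (C/T, transition), site 17 (A/G, transition), site 27 (T/G, transversion), site 31 (A/G, transition), site 32 (G/C, transversion), site 36 (G/T, transversion), site 39 (A/C, transversion), site 40 (C/G, transversion), site 42 (T/A, transversion), site 47 (T/A, transversion).
Of the 11 differences, 3 transitions and 8 transversions, so the answer is 3.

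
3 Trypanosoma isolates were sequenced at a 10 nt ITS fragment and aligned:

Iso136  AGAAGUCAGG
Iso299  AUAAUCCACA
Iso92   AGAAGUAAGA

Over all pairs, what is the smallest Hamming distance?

Pairwise Hamming distances:
  Iso136 vs Iso299: 5
  Iso136 vs Iso92: 2
  Iso299 vs Iso92: 5
The smallest is 2, between Iso136 and Iso92.

2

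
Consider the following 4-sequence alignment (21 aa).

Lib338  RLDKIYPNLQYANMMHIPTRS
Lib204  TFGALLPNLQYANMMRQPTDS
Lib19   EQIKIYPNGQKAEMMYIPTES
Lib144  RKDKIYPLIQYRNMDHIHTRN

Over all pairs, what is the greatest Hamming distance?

15

Pairwise Hamming distances:
  Lib338 vs Lib204: 9
  Lib338 vs Lib19: 8
  Lib338 vs Lib144: 7
  Lib204 vs Lib19: 12
  Lib204 vs Lib144: 15
  Lib19 vs Lib144: 13
The largest is 15, between Lib204 and Lib144.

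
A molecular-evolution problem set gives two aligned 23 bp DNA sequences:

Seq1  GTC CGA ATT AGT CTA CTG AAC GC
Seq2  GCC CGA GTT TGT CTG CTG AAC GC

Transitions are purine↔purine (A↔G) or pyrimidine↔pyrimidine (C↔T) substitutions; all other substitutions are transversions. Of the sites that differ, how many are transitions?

3

The sequences differ at positions 2 (T/C, transition), 7 (A/G, transition), 10 (A/T, transversion), 15 (A/G, transition).
Of the 4 differences, 3 transitions and 1 transversion, so the answer is 3.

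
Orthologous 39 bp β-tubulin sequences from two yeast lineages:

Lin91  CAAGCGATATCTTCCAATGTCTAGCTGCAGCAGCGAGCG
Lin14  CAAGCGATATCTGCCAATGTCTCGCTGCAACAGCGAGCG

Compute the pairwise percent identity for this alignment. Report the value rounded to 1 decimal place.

92.3%

The sequences differ at positions 13 (T/G), 23 (A/C), 30 (G/A).
36 of the 39 sites match, so the percent identity is 36/39 × 100 = 92.3%.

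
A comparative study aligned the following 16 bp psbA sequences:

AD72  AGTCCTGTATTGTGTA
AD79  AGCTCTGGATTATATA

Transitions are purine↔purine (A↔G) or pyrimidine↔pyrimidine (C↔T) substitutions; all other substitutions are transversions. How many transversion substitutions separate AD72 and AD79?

1

Differing sites — 3:T/C (Ti); 4:C/T (Ti); 8:T/G (Tv); 12:G/A (Ti); 14:G/A (Ti).
Of the 5 differences, 4 transitions and 1 transversion, so the answer is 1.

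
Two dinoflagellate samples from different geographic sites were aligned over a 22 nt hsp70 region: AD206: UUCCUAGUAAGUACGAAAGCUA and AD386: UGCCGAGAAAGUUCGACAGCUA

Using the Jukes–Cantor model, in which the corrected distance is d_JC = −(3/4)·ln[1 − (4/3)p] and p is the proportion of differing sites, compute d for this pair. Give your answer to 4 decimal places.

The sequences differ at positions 2 (U/G), 5 (U/G), 8 (U/A), 13 (A/U), 17 (A/C).
p = 5/22 = 0.227273.
d = −0.75 · ln(1 − (4/3)·0.227273) = −0.75 · ln(0.696969) = −0.75 · (-0.361014) = 0.2708.

0.2708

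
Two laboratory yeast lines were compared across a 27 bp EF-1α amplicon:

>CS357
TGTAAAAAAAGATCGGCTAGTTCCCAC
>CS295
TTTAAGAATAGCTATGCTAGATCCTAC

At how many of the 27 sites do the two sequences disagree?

Mismatches occur at site 2 (G↔T), site 6 (A↔G), site 9 (A↔T), site 12 (A↔C), site 14 (C↔A), site 15 (G↔T), site 21 (T↔A), site 25 (C↔T).
That gives 8 mismatches out of 27 aligned sites, so the Hamming distance is 8.

8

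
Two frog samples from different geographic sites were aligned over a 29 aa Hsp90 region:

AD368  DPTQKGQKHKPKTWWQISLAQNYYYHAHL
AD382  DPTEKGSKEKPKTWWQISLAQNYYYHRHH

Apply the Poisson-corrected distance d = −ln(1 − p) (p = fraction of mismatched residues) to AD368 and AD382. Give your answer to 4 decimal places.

The sequences differ at positions 4 (Q/E), 7 (Q/S), 9 (H/E), 27 (A/R), 29 (L/H).
p = 5/29 = 0.172414.
d = −ln(1 − 0.172414) = −ln(0.827586) = 0.1892.

0.1892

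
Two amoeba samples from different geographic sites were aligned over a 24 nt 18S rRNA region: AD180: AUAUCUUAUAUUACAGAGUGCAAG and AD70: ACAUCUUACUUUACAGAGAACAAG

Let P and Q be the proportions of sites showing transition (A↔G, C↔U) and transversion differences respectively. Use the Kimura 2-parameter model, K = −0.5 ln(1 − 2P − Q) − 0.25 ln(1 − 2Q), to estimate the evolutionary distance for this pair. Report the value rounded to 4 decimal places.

Differing sites — 2:U/C (Ti); 9:U/C (Ti); 10:A/U (Tv); 19:U/A (Tv); 20:G/A (Ti).
Of the 5 differences, 3 transitions and 2 transversions over 24 sites: P = 3/24 = 0.125000, Q = 2/24 = 0.083333.
d = −0.5·ln(0.666667) − 0.25·ln(0.833334) = −0.5·(-0.405465) − 0.25·(-0.182321) = 0.2483.

0.2483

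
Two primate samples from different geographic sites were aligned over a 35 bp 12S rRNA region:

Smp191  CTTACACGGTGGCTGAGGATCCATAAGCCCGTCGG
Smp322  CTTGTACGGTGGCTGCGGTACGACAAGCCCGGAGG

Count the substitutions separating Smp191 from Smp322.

The sequences differ at positions 4 (A/G), 5 (C/T), 16 (A/C), 19 (A/T), 20 (T/A), 22 (C/G), 24 (T/C), 32 (T/G), 33 (C/A).
That gives 9 mismatches out of 35 aligned sites, so the Hamming distance is 9.

9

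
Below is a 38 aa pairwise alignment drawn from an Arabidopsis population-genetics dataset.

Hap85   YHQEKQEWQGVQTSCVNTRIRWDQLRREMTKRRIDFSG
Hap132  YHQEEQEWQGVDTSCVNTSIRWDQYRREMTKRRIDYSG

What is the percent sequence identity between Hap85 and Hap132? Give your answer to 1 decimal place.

The sequences differ at positions 5 (K/E), 12 (Q/D), 19 (R/S), 25 (L/Y), 36 (F/Y).
33 of the 38 sites match, so the percent identity is 33/38 × 100 = 86.8%.

86.8%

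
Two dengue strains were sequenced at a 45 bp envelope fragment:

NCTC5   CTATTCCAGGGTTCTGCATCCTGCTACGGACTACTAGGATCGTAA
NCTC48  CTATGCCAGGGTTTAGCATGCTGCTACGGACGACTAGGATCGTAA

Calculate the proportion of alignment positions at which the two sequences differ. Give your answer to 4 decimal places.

Differing sites — 5:T/G; 14:C/T; 15:T/A; 20:C/G; 32:T/G.
There are 5 differences over 45 sites, so p = 5/45 = 0.1111.

0.1111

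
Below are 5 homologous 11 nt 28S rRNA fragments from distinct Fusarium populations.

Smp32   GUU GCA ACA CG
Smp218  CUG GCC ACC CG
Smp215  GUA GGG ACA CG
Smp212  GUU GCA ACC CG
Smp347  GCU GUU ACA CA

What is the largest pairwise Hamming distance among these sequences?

Pairwise Hamming distances:
  Smp32 vs Smp218: 4
  Smp32 vs Smp215: 3
  Smp32 vs Smp212: 1
  Smp32 vs Smp347: 4
  Smp218 vs Smp215: 5
  Smp218 vs Smp212: 3
  Smp218 vs Smp347: 7
  Smp215 vs Smp212: 4
  Smp215 vs Smp347: 5
  Smp212 vs Smp347: 5
The largest is 7, between Smp218 and Smp347.

7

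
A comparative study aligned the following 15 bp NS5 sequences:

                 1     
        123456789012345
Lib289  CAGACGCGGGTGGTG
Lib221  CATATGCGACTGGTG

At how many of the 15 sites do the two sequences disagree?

Mismatches occur at site 3 (G→T), site 5 (C→T), site 9 (G→A), site 10 (G→C).
That gives 4 mismatches out of 15 aligned sites, so the Hamming distance is 4.

4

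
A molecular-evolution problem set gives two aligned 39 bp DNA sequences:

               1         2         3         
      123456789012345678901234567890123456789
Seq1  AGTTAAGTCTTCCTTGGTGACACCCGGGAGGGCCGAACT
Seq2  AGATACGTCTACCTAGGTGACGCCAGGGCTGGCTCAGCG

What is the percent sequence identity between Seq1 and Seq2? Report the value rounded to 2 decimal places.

69.23%

The sequences differ at positions 3 (T/A), 6 (A/C), 11 (T/A), 15 (T/A), 22 (A/G), 25 (C/A), 29 (A/C), 30 (G/T), 34 (C/T), 35 (G/C), 37 (A/G), 39 (T/G).
27 of the 39 sites match, so the percent identity is 27/39 × 100 = 69.23%.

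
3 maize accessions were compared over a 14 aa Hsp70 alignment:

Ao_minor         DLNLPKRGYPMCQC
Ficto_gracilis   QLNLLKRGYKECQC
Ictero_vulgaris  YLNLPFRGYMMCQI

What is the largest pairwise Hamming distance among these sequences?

Pairwise Hamming distances:
  Ao_minor vs Ficto_gracilis: 4
  Ao_minor vs Ictero_vulgaris: 4
  Ficto_gracilis vs Ictero_vulgaris: 6
The largest is 6, between Ficto_gracilis and Ictero_vulgaris.

6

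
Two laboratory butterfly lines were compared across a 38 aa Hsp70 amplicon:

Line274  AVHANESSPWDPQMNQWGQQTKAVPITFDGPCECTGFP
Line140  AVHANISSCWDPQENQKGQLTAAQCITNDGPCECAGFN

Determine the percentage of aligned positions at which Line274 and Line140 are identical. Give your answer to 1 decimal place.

The sequences differ at positions 6 (E/I), 9 (P/C), 14 (M/E), 17 (W/K), 20 (Q/L), 22 (K/A), 24 (V/Q), 25 (P/C), 28 (F/N), 35 (T/A), 38 (P/N).
27 of the 38 sites match, so the percent identity is 27/38 × 100 = 71.1%.

71.1%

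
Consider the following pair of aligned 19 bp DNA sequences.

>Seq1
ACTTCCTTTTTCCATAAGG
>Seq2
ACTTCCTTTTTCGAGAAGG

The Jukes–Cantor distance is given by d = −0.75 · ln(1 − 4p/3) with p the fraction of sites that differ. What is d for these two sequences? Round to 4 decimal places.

0.1134

The sequences differ at positions 13 (C/G), 15 (T/G).
p = 2/19 = 0.105263.
d = −0.75 · ln(1 − (4/3)·0.105263) = −0.75 · ln(0.859649) = −0.75 · (-0.151231) = 0.1134.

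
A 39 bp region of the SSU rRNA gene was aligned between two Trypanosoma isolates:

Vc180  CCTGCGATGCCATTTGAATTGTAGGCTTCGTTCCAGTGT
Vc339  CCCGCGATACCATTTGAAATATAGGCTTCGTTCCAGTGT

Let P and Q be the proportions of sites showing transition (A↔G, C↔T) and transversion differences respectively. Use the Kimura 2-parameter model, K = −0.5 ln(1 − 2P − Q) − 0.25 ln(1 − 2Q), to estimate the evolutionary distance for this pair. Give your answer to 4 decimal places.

0.1121

Mismatches occur at site 3 (T↔C, transition), site 9 (G↔A, transition), site 19 (T↔A, transversion), site 21 (G↔A, transition).
Of the 4 differences, 3 transitions and 1 transversion over 39 sites: P = 3/39 = 0.076923, Q = 1/39 = 0.025641.
d = −0.5·ln(0.820513) − 0.25·ln(0.948718) = −0.5·(-0.197826) − 0.25·(-0.052644) = 0.1121.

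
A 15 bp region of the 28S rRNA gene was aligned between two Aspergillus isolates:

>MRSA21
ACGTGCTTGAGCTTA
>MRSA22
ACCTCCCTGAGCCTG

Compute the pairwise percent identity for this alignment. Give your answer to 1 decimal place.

66.7%

The sequences differ at positions 3 (G/C), 5 (G/C), 7 (T/C), 13 (T/C), 15 (A/G).
10 of the 15 sites match, so the percent identity is 10/15 × 100 = 66.7%.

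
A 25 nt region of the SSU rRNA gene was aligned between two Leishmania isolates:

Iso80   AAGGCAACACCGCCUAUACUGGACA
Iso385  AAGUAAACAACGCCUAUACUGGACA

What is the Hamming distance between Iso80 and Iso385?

3

The sequences differ at positions 4 (G/U), 5 (C/A), 10 (C/A).
That gives 3 mismatches out of 25 aligned sites, so the Hamming distance is 3.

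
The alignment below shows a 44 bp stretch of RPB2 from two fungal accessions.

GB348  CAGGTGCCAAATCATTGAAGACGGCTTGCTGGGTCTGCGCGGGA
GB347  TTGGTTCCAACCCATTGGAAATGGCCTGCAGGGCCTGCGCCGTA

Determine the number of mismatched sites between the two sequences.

Differing sites — 1:C/T; 2:A/T; 6:G/T; 11:A/C; 12:T/C; 18:A/G; 20:G/A; 22:C/T; 26:T/C; 30:T/A; 34:T/C; 41:G/C; 43:G/T.
That gives 13 mismatches out of 44 aligned sites, so the Hamming distance is 13.

13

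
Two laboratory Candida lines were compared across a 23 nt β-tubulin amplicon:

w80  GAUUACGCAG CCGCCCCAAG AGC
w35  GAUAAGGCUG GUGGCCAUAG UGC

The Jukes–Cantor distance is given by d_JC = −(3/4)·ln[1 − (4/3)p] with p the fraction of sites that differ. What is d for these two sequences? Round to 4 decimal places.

0.5532

The sequences differ at positions 4 (U/A), 6 (C/G), 9 (A/U), 11 (C/G), 12 (C/U), 14 (C/G), 17 (C/A), 18 (A/U), 21 (A/U).
p = 9/23 = 0.391304.
d = −0.75 · ln(1 − (4/3)·0.391304) = −0.75 · ln(0.478261) = −0.75 · (-0.737599) = 0.5532.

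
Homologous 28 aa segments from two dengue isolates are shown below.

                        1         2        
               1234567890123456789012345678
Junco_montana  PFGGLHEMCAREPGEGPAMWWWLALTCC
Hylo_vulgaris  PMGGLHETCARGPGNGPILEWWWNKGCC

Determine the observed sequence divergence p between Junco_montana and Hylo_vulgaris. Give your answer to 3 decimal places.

The sequences differ at positions 2 (F/M), 8 (M/T), 12 (E/G), 15 (E/N), 18 (A/I), 19 (M/L), 20 (W/E), 23 (L/W), 24 (A/N), 25 (L/K), 26 (T/G).
There are 11 differences over 28 sites, so p = 11/28 = 0.393.

0.393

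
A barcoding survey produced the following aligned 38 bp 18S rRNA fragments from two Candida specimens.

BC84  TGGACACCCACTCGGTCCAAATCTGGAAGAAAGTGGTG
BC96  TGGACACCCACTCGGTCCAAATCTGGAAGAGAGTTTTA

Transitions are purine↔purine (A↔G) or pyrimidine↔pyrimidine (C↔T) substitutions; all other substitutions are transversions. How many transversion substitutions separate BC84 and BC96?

2

Differing sites — 31:A/G (Ti); 35:G/T (Tv); 36:G/T (Tv); 38:G/A (Ti).
Of the 4 differences, 2 transitions and 2 transversions, so the answer is 2.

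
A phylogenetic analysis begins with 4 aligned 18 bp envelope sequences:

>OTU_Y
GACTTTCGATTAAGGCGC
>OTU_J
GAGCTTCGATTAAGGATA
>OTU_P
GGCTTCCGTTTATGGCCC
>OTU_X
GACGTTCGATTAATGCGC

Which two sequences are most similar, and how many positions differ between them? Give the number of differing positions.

Pairwise Hamming distances:
  OTU_Y vs OTU_J: 5
  OTU_Y vs OTU_P: 5
  OTU_Y vs OTU_X: 2
  OTU_J vs OTU_P: 9
  OTU_J vs OTU_X: 6
  OTU_P vs OTU_X: 7
The smallest is 2, between OTU_Y and OTU_X.

2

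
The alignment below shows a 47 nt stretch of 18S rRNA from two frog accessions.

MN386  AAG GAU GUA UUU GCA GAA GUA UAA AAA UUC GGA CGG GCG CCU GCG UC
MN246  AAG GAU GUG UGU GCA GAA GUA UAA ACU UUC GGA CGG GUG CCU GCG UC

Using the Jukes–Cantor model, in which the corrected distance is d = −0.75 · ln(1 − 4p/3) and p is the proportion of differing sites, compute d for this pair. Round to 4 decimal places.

Mismatches occur at site 9 (A↔G), site 11 (U↔G), site 26 (A↔C), site 27 (A↔U), site 38 (C↔U).
p = 5/47 = 0.106383.
d = −0.75 · ln(1 − (4/3)·0.106383) = −0.75 · ln(0.858156) = −0.75 · (-0.152969) = 0.1147.

0.1147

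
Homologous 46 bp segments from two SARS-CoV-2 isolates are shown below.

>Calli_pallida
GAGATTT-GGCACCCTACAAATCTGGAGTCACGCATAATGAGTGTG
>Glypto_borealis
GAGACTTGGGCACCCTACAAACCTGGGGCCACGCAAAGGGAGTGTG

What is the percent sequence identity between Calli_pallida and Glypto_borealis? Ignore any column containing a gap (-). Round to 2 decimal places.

Excluding the 1 gap column leaves 45 comparable sites.
The sequences differ at positions 5 (T/C), 22 (T/C), 27 (A/G), 29 (T/C), 36 (T/A), 38 (A/G), 39 (T/G).
38 of the 45 comparable sites match, so the percent identity is 38/45 × 100 = 84.44%.

84.44%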